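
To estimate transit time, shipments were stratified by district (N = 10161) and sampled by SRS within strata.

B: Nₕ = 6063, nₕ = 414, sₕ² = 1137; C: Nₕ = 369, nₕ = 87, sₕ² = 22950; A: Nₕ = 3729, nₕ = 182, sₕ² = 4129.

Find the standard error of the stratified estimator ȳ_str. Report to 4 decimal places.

Var(ȳ_str) = Σₕ Wₕ²(1 − fₕ)sₕ²/nₕ with Wₕ = Nₕ/N, N = 10161.
B: Wₕ = 0.59669324; term = 0.59669324²·(1 − 0.06828303)·1137/414 = 0.91105871.
C: Wₕ = 0.03631532; term = 0.03631532²·(1 − 0.23577236)·22950/87 = 0.26586796.
A: Wₕ = 0.36699144; term = 0.36699144²·(1 − 0.04880665)·4129/182 = 2.9063918.
Sum = 4.0833185.
SE = √(4.0833185) = 2.0207.

2.0207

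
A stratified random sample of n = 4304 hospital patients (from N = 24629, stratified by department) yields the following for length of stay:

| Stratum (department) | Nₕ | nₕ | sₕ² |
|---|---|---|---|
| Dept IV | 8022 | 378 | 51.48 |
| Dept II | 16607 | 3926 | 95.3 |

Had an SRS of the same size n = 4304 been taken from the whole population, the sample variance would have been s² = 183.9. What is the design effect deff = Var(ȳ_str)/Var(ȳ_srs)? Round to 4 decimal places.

Var(ȳ_str) = Σ Wₕ²(1−fₕ)sₕ²/nₕ with Wₕ = Nₕ/24629:
  Dept IV: (8022/24629)²·(1−378/8022)·51.48/378 = 0.013767545
  Dept II: (16607/24629)²·(1−3926/16607)·95.3/3926 = 0.0084274025
  → Var(ȳ_str) = 0.022194948.
Var(ȳ_srs) = (1 − 4304/24629)·183.9/4304 = 0.035260888.
deff = 0.022194948 / 0.035260888 = 0.6294.

0.6294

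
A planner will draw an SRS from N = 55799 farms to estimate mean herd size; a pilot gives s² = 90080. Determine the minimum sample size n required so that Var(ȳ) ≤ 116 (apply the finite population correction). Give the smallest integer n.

766

Without fpc, n₀ = s²/D = 90080/116 = 776.5517.
With fpc, (1 − n/N)·s²/n ≤ D requires n ≥ n₀/(1 + n₀/N) = 776.5517/(1 + 776.5517/55799) = 765.8928.
Rounding up, n = 766.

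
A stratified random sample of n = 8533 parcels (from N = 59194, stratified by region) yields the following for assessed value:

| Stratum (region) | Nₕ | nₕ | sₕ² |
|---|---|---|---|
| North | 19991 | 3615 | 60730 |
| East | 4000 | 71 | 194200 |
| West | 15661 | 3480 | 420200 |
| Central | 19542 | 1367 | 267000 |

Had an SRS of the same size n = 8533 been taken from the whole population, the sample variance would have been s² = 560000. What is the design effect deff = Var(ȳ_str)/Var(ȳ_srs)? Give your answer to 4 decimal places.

Var(ȳ_str) = Σ Wₕ²(1−fₕ)sₕ²/nₕ with Wₕ = Nₕ/59194:
  North: (19991/59194)²·(1−3615/19991)·60730/3615 = 1.5695746
  East: (4000/59194)²·(1−71/4000)·194200/71 = 12.268106
  West: (15661/59194)²·(1−3480/15661)·420200/3480 = 6.5739116
  Central: (19542/59194)²·(1−1367/19542)·267000/1367 = 19.798432
  → Var(ȳ_str) = 40.210024.
Var(ȳ_srs) = (1 − 8533/59194)·560000/8533 = 56.167145.
deff = 40.210024 / 56.167145 = 0.7159.

0.7159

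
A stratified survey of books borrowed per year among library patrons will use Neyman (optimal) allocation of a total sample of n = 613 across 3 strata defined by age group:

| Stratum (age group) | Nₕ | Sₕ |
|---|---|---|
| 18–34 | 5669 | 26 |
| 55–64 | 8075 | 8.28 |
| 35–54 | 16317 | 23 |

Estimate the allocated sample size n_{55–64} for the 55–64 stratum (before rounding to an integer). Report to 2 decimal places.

Neyman allocation: nₕ = n·NₕSₕ / Σⱼ NⱼSⱼ.
Σ NⱼSⱼ = 5669·26 + 8075·8.28 + 16317·23 = 589546.
n_{55–64} = 613·8075·8.28 / 589546 = 69.52.

69.52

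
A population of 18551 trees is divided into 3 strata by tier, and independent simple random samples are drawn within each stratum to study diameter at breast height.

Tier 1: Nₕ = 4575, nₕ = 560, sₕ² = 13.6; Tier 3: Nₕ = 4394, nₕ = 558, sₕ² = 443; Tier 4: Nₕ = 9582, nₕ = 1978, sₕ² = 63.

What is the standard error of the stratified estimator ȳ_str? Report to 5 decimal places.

0.21662

Var(ȳ_str) = Σₕ Wₕ²(1 − fₕ)sₕ²/nₕ with Wₕ = Nₕ/N, N = 18551.
Tier 1: Wₕ = 0.24661743; term = 0.24661743²·(1 − 0.12240437)·13.6/560 = 0.0012962623.
Tier 3: Wₕ = 0.23686055; term = 0.23686055²·(1 − 0.12699135)·443/558 = 0.038884232.
Tier 4: Wₕ = 0.51652202; term = 0.51652202²·(1 − 0.20642872)·63/1978 = 0.0067433839.
Sum = 0.046923878.
SE = √(0.046923878) = 0.21662.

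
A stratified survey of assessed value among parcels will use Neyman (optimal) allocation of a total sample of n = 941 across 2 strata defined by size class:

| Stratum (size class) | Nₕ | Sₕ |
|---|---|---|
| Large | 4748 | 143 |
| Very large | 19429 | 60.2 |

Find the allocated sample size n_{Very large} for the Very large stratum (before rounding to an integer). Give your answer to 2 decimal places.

Neyman allocation: nₕ = n·NₕSₕ / Σⱼ NⱼSⱼ.
Σ NⱼSⱼ = 4748·143 + 19429·60.2 = 1.8485898 × 10^6.
n_{Very large} = 941·19429·60.2 / (1.8485898 × 10^6) = 595.38.

595.38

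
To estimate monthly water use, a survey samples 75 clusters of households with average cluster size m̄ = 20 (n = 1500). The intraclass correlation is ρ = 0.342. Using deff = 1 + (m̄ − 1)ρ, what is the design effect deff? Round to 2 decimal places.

deff = 1 + (20 − 1)·0.342 = 1 + 6.498 = 7.498.

7.50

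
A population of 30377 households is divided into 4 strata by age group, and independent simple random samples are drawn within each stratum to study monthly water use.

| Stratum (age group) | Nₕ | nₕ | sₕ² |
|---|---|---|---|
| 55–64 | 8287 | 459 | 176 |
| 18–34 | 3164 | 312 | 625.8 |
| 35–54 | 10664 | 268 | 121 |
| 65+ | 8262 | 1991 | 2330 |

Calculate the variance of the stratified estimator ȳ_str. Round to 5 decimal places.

Var(ȳ_str) = Σₕ Wₕ²(1 − fₕ)sₕ²/nₕ with Wₕ = Nₕ/N, N = 30377.
55–64: Wₕ = 0.27280508; term = 0.27280508²·(1 − 0.05538796)·176/459 = 0.026956182.
18–34: Wₕ = 0.10415775; term = 0.10415775²·(1 − 0.09860936)·625.8/312 = 0.019614498.
35–54: Wₕ = 0.35105507; term = 0.35105507²·(1 − 0.02513128)·121/268 = 0.05424344.
65+: Wₕ = 0.27198209; term = 0.27198209²·(1 − 0.24098281)·2330/1991 = 0.065707794.
Sum = 0.16652191.

0.16652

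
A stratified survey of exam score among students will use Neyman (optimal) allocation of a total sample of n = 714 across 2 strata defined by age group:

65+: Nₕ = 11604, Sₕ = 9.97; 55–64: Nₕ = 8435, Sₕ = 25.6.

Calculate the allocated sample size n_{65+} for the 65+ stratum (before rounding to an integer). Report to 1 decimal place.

249.1

Neyman allocation: nₕ = n·NₕSₕ / Σⱼ NⱼSⱼ.
Σ NⱼSⱼ = 11604·9.97 + 8435·25.6 = 331627.88.
n_{65+} = 714·11604·9.97 / 331627.88 = 249.1.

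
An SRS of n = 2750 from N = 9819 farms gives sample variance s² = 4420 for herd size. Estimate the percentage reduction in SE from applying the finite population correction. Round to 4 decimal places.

15.1513

f = n/N = 2750/9819 = 0.28006925.
SE_no-fpc = √(s²/n) = 1.2677826; SE_fpc = √((1−f)s²/n) = 1.0756975.
Ratio = √(1−f) = 0.84848733. Reduction = 100·(1 − 0.84848733) = 15.1513%.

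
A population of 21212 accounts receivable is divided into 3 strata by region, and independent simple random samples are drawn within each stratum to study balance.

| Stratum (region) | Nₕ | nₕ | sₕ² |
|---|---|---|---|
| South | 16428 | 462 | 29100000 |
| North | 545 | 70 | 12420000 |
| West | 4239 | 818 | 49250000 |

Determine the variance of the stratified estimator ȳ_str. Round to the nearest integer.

Var(ȳ_str) = Σₕ Wₕ²(1 − fₕ)sₕ²/nₕ with Wₕ = Nₕ/N, N = 21212.
South: Wₕ = 0.77446728; term = 0.77446728²·(1 − 0.02812272)·29100000/462 = 36717.119.
North: Wₕ = 0.02569300; term = 0.02569300²·(1 − 0.12844037)·12420000/70 = 102.0823.
West: Wₕ = 0.19983971; term = 0.19983971²·(1 − 0.19297004)·49250000/818 = 1940.4667.
Sum = 38759.668.

38760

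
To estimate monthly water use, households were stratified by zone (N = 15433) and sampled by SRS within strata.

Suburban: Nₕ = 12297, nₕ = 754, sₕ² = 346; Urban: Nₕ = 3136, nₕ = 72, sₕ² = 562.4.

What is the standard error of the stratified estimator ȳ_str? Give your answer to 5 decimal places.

0.76720

Var(ȳ_str) = Σₕ Wₕ²(1 − fₕ)sₕ²/nₕ with Wₕ = Nₕ/N, N = 15433.
Suburban: Wₕ = 0.79679907; term = 0.79679907²·(1 − 0.06131577)·346/754 = 0.27347769.
Urban: Wₕ = 0.20320093; term = 0.20320093²·(1 − 0.02295918)·562.4/72 = 0.31512069.
Sum = 0.58859838.
SE = √(0.58859838) = 0.76720.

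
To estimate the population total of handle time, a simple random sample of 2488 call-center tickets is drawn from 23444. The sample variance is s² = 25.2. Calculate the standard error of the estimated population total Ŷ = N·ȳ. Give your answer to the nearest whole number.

Var(Ŷ) = N²·Var(ȳ) = N²·(1 − n/N)·s²/n.
f = 2488/23444 = 0.10612523; Var(ȳ) = 0.89387477·25.2/2488 = 0.0090537155.
Var(Ŷ) = 23444² · 0.0090537155 = 4.9761134 × 10^6.
SE(Ŷ) = √(4.9761134 × 10^6) = 2231.

2231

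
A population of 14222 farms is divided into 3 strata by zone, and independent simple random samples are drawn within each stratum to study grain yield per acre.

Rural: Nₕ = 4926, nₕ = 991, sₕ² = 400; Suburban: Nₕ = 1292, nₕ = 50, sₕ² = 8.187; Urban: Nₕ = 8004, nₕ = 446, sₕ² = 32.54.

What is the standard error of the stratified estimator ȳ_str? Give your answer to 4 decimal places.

0.2486

Var(ȳ_str) = Σₕ Wₕ²(1 − fₕ)sₕ²/nₕ with Wₕ = Nₕ/N, N = 14222.
Rural: Wₕ = 0.34636479; term = 0.34636479²·(1 − 0.20117743)·400/991 = 0.038681574.
Suburban: Wₕ = 0.09084517; term = 0.09084517²·(1 − 0.03869969)·8.187/50 = 0.0012990251.
Urban: Wₕ = 0.56279004; term = 0.56279004²·(1 − 0.05572214)·32.54/446 = 0.021821033.
Sum = 0.061801632.
SE = √(0.061801632) = 0.2486.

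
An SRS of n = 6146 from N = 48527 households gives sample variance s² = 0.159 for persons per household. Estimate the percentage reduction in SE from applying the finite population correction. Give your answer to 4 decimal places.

f = n/N = 6146/48527 = 0.12665114.
SE_no-fpc = √(s²/n) = 0.0050863037; SE_fpc = √((1−f)s²/n) = 0.0047533103.
Ratio = √(1−f) = 0.93453136. Reduction = 100·(1 − 0.93453136) = 6.5469%.

6.5469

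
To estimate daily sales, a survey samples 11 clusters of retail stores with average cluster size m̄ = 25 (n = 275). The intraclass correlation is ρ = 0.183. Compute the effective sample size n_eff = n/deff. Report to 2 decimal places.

51.00

deff = 1 + (25 − 1)·0.183 = 1 + 4.392 = 5.392.
n_eff = 275 / 5.392 = 51.00.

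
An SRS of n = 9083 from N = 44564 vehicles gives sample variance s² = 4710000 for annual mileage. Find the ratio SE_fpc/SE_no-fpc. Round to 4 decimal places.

f = n/N = 9083/44564 = 0.20381923.
SE_no-fpc = √(s²/n) = 22.771718; SE_fpc = √((1−f)s²/n) = 20.318968.
Ratio = √(1−f) = 0.89228962.

0.8923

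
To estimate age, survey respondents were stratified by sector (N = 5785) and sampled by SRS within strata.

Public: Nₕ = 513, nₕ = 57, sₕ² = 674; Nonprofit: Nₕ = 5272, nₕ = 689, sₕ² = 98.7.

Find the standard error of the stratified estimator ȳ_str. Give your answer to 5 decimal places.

Var(ȳ_str) = Σₕ Wₕ²(1 − fₕ)sₕ²/nₕ with Wₕ = Nₕ/N, N = 5785.
Public: Wₕ = 0.08867761; term = 0.08867761²·(1 − 0.11111111)·674/57 = 0.082653362.
Nonprofit: Wₕ = 0.91132239; term = 0.91132239²·(1 − 0.13069044)·98.7/689 = 0.10342284.
Sum = 0.1860762.
SE = √(0.1860762) = 0.43137.

0.43137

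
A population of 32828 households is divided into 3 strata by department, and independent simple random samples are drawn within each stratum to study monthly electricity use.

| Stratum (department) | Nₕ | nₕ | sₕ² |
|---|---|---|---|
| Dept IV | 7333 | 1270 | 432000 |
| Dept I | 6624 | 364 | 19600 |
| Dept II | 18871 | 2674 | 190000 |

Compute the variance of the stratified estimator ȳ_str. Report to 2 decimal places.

36.26

Var(ȳ_str) = Σₕ Wₕ²(1 − fₕ)sₕ²/nₕ with Wₕ = Nₕ/N, N = 32828.
Dept IV: Wₕ = 0.22337639; term = 0.22337639²·(1 − 0.17318969)·432000/1270 = 14.03332.
Dept I: Wₕ = 0.20177897; term = 0.20177897²·(1 − 0.05495169)·19600/364 = 2.0718604.
Dept II: Wₕ = 0.57484464; term = 0.57484464²·(1 − 0.14169890)·190000/2674 = 20.152682.
Sum = 36.257862.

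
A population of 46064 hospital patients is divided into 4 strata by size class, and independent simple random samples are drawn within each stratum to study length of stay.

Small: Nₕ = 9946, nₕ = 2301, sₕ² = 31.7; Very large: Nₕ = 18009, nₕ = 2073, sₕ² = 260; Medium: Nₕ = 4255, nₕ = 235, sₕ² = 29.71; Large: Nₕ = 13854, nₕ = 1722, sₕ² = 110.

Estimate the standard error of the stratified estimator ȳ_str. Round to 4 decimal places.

Var(ȳ_str) = Σₕ Wₕ²(1 − fₕ)sₕ²/nₕ with Wₕ = Nₕ/N, N = 46064.
Small: Wₕ = 0.21591699; term = 0.21591699²·(1 − 0.23134929)·31.7/2301 = 4.9367973 × 10^-4.
Very large: Wₕ = 0.39095606; term = 0.39095606²·(1 − 0.11510911)·260/2073 = 0.016963664.
Medium: Wₕ = 0.09237148; term = 0.09237148²·(1 − 0.05522914)·29.71/235 = 0.0010191477.
Large: Wₕ = 0.30075547; term = 0.30075547²·(1 − 0.12429623)·110/1722 = 0.0050599221.
Sum = 0.023536414.
SE = √(0.023536414) = 0.1534.

0.1534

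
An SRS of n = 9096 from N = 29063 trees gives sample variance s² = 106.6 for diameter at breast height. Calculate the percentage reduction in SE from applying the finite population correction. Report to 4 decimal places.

f = n/N = 9096/29063 = 0.31297526.
SE_no-fpc = √(s²/n) = 0.10825635; SE_fpc = √((1−f)s²/n) = 0.089730392.
Ratio = √(1−f) = 0.82886956. Reduction = 100·(1 − 0.82886956) = 17.1130%.

17.1130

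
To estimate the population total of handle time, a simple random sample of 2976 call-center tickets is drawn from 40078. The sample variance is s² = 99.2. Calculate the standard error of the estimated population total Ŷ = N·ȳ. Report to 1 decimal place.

7040.3

Var(Ŷ) = N²·Var(ȳ) = N²·(1 − n/N)·s²/n.
f = 2976/40078 = 0.07425520; Var(ȳ) = 0.92574480·99.2/2976 = 0.03085816.
Var(Ŷ) = 40078² · 0.03085816 = 4.9565799 × 10^7.
SE(Ŷ) = √(4.9565799 × 10^7) = 7040.3.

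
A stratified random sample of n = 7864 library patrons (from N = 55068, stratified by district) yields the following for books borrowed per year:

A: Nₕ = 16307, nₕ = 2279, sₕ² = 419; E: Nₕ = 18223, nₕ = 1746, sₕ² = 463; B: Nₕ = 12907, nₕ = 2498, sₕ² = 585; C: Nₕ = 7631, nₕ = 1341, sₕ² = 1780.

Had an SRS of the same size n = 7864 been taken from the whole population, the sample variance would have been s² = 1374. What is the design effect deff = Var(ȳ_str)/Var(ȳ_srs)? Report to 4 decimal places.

0.4775

Var(ȳ_str) = Σ Wₕ²(1−fₕ)sₕ²/nₕ with Wₕ = Nₕ/55068:
  A: (16307/55068)²·(1−2279/16307)·419/2279 = 0.013868865
  E: (18223/55068)²·(1−1746/18223)·463/1746 = 0.026256459
  B: (12907/55068)²·(1−2498/12907)·585/2498 = 0.010375264
  C: (7631/55068)²·(1−1341/7631)·1780/1341 = 0.021009935
  → Var(ȳ_str) = 0.071510523.
Var(ȳ_srs) = (1 − 7864/55068)·1374/7864 = 0.14976927.
deff = 0.071510523 / 0.14976927 = 0.4775.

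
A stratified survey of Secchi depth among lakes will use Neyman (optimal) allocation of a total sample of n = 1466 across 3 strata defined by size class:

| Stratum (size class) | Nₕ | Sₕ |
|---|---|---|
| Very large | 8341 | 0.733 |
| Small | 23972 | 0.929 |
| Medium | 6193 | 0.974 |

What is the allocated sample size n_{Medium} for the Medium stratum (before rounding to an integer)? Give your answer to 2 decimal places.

Neyman allocation: nₕ = n·NₕSₕ / Σⱼ NⱼSⱼ.
Σ NⱼSⱼ = 8341·0.733 + 23972·0.929 + 6193·0.974 = 34415.923.
n_{Medium} = 1466·6193·0.974 / 34415.923 = 256.94.

256.94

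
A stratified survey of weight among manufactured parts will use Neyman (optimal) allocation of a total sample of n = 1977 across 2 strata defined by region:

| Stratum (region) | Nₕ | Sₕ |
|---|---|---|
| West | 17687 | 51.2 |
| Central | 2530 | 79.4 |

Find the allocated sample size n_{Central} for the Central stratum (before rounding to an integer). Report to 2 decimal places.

358.93

Neyman allocation: nₕ = n·NₕSₕ / Σⱼ NⱼSⱼ.
Σ NⱼSⱼ = 17687·51.2 + 2530·79.4 = 1.1064564 × 10^6.
n_{Central} = 1977·2530·79.4 / (1.1064564 × 10^6) = 358.93.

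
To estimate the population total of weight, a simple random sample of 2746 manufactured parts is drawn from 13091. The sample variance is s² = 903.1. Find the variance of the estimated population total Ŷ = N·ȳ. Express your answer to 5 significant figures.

4.4539 × 10^7

Var(Ŷ) = N²·Var(ȳ) = N²·(1 − n/N)·s²/n.
f = 2746/13091 = 0.20976243; Var(ȳ) = 0.79023757·903.1/2746 = 0.25989204.
Var(Ŷ) = 13091² · 0.25989204 = 4.4538811 × 10^7.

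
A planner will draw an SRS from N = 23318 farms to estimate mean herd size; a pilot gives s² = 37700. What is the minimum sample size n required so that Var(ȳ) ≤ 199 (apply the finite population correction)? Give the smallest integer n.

Without fpc, n₀ = s²/D = 37700/199 = 189.4472.
With fpc, (1 − n/N)·s²/n ≤ D requires n ≥ n₀/(1 + n₀/N) = 189.4472/(1 + 189.4472/23318) = 187.9204.
Rounding up, n = 188.

188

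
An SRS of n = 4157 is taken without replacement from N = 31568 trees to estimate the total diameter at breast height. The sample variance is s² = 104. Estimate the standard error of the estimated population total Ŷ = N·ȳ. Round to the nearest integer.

4653

Var(Ŷ) = N²·Var(ȳ) = N²·(1 − n/N)·s²/n.
f = 4157/31568 = 0.13168398; Var(ȳ) = 0.86831602·104/4157 = 0.021723566.
Var(Ŷ) = 31568² · 0.021723566 = 2.1648373 × 10^7.
SE(Ŷ) = √(2.1648373 × 10^7) = 4653.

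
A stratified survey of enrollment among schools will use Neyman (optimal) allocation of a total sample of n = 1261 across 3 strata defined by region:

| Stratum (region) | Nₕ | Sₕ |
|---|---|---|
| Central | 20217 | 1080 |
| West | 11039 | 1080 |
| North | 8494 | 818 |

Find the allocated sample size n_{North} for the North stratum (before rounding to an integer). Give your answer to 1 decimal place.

215.2

Neyman allocation: nₕ = n·NₕSₕ / Σⱼ NⱼSⱼ.
Σ NⱼSⱼ = 20217·1080 + 11039·1080 + 8494·818 = 4.0704572 × 10^7.
n_{North} = 1261·8494·818 / (4.0704572 × 10^7) = 215.2.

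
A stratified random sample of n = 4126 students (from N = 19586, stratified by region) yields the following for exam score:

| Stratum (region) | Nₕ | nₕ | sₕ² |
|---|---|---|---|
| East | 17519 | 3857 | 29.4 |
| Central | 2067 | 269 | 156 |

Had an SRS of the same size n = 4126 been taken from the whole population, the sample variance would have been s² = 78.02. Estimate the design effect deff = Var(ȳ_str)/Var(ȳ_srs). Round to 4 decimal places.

Var(ȳ_str) = Σ Wₕ²(1−fₕ)sₕ²/nₕ with Wₕ = Nₕ/19586:
  East: (17519/19586)²·(1−3857/17519)·29.4/3857 = 0.0047558679
  Central: (2067/19586)²·(1−269/2067)·156/269 = 0.0056183784
  → Var(ȳ_str) = 0.010374246.
Var(ȳ_srs) = (1 − 4126/19586)·78.02/4126 = 0.014925898.
deff = 0.010374246 / 0.014925898 = 0.6951.

0.6951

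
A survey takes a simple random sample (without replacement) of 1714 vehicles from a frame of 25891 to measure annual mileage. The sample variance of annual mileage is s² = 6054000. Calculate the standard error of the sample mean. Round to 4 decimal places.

Under SRS without replacement, Var(ȳ) = (1 − f)·s²/n with f = n/N = 1714/25891 = 0.06620061.
Var(ȳ) = (1 − 0.06620061)·6054000/1714 = 0.93379939·3532.0887 = 3298.2623.
SE(ȳ) = √(3298.2623) = 57.4305.

57.4305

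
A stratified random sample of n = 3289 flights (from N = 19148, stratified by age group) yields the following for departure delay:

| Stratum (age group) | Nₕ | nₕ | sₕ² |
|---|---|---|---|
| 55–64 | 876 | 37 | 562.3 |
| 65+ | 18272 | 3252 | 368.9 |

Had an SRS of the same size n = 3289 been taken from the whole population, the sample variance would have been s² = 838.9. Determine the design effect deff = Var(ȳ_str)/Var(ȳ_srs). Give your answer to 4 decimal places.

Var(ȳ_str) = Σ Wₕ²(1−fₕ)sₕ²/nₕ with Wₕ = Nₕ/19148:
  55–64: (876/19148)²·(1−37/876)·562.3/37 = 0.030463906
  65+: (18272/19148)²·(1−3252/18272)·368.9/3252 = 0.084911654
  → Var(ȳ_str) = 0.11537556.
Var(ȳ_srs) = (1 − 3289/19148)·838.9/3289 = 0.21125096.
deff = 0.11537556 / 0.21125096 = 0.5462.

0.5462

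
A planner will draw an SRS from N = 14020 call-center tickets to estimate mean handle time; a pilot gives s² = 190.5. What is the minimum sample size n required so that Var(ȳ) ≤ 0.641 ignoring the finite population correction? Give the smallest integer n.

298

Without fpc, n₀ = s²/D = 190.5/0.641 = 297.1919.
Rounding up, n = 298.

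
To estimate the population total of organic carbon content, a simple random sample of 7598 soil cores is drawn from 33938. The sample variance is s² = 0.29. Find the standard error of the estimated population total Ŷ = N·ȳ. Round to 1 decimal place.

Var(Ŷ) = N²·Var(ȳ) = N²·(1 − n/N)·s²/n.
f = 7598/33938 = 0.22387884; Var(ȳ) = 0.77612116·0.29/7598 = 2.9622945 × 10^-5.
Var(Ŷ) = 33938² · (2.9622945 × 10^-5) = 34119.348.
SE(Ŷ) = √(34119.348) = 184.7.

184.7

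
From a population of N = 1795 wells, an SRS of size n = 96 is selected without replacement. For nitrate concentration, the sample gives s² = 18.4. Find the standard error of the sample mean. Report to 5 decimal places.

Under SRS without replacement, Var(ȳ) = (1 − f)·s²/n with f = n/N = 96/1795 = 0.05348189.
Var(ȳ) = (1 − 0.05348189)·18.4/96 = 0.94651811·0.19166667 = 0.18141597.
SE(ȳ) = √(0.18141597) = 0.42593.

0.42593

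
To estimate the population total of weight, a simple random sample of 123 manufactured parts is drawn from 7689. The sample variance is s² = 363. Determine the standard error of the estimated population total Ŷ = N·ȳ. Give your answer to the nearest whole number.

Var(Ŷ) = N²·Var(ȳ) = N²·(1 − n/N)·s²/n.
f = 123/7689 = 0.01599688; Var(ȳ) = 0.98400312·363/123 = 2.9040092.
Var(Ŷ) = 7689² · 2.9040092 = 1.7168712 × 10^8.
SE(Ŷ) = √(1.7168712 × 10^8) = 13103.

13103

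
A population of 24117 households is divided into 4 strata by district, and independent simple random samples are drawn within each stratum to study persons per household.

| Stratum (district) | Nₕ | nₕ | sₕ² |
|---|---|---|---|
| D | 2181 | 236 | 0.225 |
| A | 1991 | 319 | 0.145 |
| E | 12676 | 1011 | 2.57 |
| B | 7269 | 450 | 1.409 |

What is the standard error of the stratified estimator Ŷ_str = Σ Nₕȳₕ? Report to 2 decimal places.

Var(Ŷ_str) = Σₕ Nₕ²(1 − fₕ)sₕ²/nₕ.
D: 2181²·(1 − 236/2181)·0.225/236 = 4044.3226.
A: 1991²·(1 − 319/1991)·0.145/319 = 1513.16.
E: 12676²·(1 − 1011/12676)·2.57/1011 = 375879.76.
B: 7269²·(1 − 450/7269)·1.409/450 = 155200.76.
Sum = 536638.
SE = √(536638) = 732.56.

732.56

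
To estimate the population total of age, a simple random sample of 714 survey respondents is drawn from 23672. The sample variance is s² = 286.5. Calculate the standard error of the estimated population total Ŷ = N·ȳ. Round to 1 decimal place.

14767.2

Var(Ŷ) = N²·Var(ȳ) = N²·(1 − n/N)·s²/n.
f = 714/23672 = 0.03016222; Var(ȳ) = 0.96983778·286.5/714 = 0.3891576.
Var(Ŷ) = 23672² · 0.3891576 = 2.1806975 × 10^8.
SE(Ŷ) = √(2.1806975 × 10^8) = 14767.2.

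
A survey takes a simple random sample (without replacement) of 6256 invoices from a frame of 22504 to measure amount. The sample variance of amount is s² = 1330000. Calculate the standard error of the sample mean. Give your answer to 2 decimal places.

Under SRS without replacement, Var(ȳ) = (1 − f)·s²/n with f = n/N = 6256/22504 = 0.27799502.
Var(ȳ) = (1 − 0.27799502)·1330000/6256 = 0.72200498·212.59591 = 153.4953.
SE(ȳ) = √(153.4953) = 12.39.

12.39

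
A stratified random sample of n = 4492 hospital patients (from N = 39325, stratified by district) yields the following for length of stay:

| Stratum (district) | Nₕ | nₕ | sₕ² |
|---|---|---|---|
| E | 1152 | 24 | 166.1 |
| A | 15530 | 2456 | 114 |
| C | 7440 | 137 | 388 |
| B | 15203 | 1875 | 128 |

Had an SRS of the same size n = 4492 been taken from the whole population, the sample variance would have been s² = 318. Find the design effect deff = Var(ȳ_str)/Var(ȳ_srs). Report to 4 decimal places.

1.9194

Var(ȳ_str) = Σ Wₕ²(1−fₕ)sₕ²/nₕ with Wₕ = Nₕ/39325:
  E: (1152/39325)²·(1−24/1152)·166.1/24 = 0.005815439
  A: (15530/39325)²·(1−2456/15530)·114/2456 = 0.0060942317
  C: (7440/39325)²·(1−137/7440)·388/137 = 0.099505694
  B: (15203/39325)²·(1−1875/15203)·128/1875 = 0.0089446946
  → Var(ȳ_str) = 0.12036006.
Var(ȳ_srs) = (1 − 4492/39325)·318/4492 = 0.062706061.
deff = 0.12036006 / 0.062706061 = 1.9194.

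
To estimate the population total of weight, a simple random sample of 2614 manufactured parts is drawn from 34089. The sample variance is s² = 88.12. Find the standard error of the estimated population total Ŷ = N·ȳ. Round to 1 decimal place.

Var(Ŷ) = N²·Var(ȳ) = N²·(1 − n/N)·s²/n.
f = 2614/34089 = 0.07668163; Var(ȳ) = 0.92331837·88.12/2614 = 0.03112579.
Var(Ŷ) = 34089² · 0.03112579 = 3.6170033 × 10^7.
SE(Ŷ) = √(3.6170033 × 10^7) = 6014.2.

6014.2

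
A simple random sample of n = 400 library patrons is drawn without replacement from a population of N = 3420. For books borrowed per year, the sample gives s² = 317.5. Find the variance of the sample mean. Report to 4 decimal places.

Under SRS without replacement, Var(ȳ) = (1 − f)·s²/n with f = n/N = 400/3420 = 0.11695906.
Var(ȳ) = (1 − 0.11695906)·317.5/400 = 0.88304094·0.79375 = 0.70091374.

0.7009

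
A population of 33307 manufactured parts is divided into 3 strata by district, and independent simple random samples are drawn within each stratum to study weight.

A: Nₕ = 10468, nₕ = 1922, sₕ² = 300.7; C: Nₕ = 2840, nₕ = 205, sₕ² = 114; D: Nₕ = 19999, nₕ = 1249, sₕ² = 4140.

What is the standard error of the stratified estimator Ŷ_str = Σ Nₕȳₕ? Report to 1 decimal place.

35511.8

Var(Ŷ_str) = Σₕ Nₕ²(1 − fₕ)sₕ²/nₕ.
A: 10468²·(1 − 1922/10468)·300.7/1922 = 1.3996087 × 10^7.
C: 2840²·(1 − 205/2840)·114/205 = 4.1615005 × 10^6.
D: 19999²·(1 − 1249/19999)·4140/1249 = 1.2429322 × 10^9.
Sum = 1.2610898 × 10^9.
SE = √(1.2610898 × 10^9) = 35511.8.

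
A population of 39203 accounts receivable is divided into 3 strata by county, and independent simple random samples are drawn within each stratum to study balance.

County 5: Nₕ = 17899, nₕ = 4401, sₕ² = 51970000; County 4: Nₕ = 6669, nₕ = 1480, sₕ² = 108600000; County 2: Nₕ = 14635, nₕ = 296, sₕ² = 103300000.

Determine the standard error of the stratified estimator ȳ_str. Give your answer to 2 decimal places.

Var(ȳ_str) = Σₕ Wₕ²(1 − fₕ)sₕ²/nₕ with Wₕ = Nₕ/N, N = 39203.
County 5: Wₕ = 0.45657220; term = 0.45657220²·(1 − 0.24587966)·51970000/4401 = 1856.3546.
County 4: Wₕ = 0.17011453; term = 0.17011453²·(1 − 0.22192233)·108600000/1480 = 1652.2429.
County 2: Wₕ = 0.37331327; term = 0.37331327²·(1 − 0.02022549)·103300000/296 = 47652.051.
Sum = 51160.649.
SE = √(51160.649) = 226.19.

226.19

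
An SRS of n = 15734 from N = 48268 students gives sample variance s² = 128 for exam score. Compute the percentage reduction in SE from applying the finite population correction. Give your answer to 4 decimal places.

17.9008

f = n/N = 15734/48268 = 0.32597166.
SE_no-fpc = √(s²/n) = 0.090195612; SE_fpc = √((1−f)s²/n) = 0.074049903.
Ratio = √(1−f) = 0.82099229. Reduction = 100·(1 − 0.82099229) = 17.9008%.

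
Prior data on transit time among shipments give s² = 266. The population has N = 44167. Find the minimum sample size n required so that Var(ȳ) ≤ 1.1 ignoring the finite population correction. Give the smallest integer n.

Without fpc, n₀ = s²/D = 266/1.1 = 241.8182.
Rounding up, n = 242.

242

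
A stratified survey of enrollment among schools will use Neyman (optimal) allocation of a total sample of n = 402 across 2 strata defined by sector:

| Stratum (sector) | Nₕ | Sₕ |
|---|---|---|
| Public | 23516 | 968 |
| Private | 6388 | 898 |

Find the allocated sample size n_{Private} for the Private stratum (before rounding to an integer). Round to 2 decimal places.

80.91

Neyman allocation: nₕ = n·NₕSₕ / Σⱼ NⱼSⱼ.
Σ NⱼSⱼ = 23516·968 + 6388·898 = 2.8499912 × 10^7.
n_{Private} = 402·6388·898 / (2.8499912 × 10^7) = 80.91.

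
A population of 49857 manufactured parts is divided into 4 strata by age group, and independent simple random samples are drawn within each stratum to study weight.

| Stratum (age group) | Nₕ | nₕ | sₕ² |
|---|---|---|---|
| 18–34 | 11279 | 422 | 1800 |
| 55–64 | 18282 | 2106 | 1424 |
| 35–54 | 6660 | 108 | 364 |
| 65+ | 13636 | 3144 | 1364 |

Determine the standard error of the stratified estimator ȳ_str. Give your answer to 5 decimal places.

Var(ȳ_str) = Σₕ Wₕ²(1 − fₕ)sₕ²/nₕ with Wₕ = Nₕ/N, N = 49857.
18–34: Wₕ = 0.22622701; term = 0.22622701²·(1 − 0.03741466)·1800/422 = 0.21013007.
55–64: Wₕ = 0.36668873; term = 0.36668873²·(1 − 0.11519527)·1424/2106 = 0.080444097.
35–54: Wₕ = 0.13358204; term = 0.13358204²·(1 − 0.01621622)·364/108 = 0.059166171.
65+: Wₕ = 0.27350222; term = 0.27350222²·(1 − 0.23056615)·1364/3144 = 0.024970361.
Sum = 0.3747107.
SE = √(0.3747107) = 0.61214.

0.61214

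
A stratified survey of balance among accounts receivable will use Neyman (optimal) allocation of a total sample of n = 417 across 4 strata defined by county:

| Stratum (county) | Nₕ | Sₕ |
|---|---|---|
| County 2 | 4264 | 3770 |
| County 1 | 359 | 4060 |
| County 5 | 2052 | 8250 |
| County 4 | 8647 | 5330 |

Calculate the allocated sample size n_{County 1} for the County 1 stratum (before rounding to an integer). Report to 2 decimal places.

Neyman allocation: nₕ = n·NₕSₕ / Σⱼ NⱼSⱼ.
Σ NⱼSⱼ = 4264·3770 + 359·4060 + 2052·8250 + 8647·5330 = 8.055033 × 10^7.
n_{County 1} = 417·359·4060 / (8.055033 × 10^7) = 7.55.

7.55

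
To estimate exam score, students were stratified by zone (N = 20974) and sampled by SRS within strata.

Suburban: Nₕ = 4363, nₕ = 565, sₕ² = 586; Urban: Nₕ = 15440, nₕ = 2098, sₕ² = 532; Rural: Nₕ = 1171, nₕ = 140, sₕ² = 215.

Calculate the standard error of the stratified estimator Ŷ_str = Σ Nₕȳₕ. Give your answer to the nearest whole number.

Var(Ŷ_str) = Σₕ Nₕ²(1 − fₕ)sₕ²/nₕ.
Suburban: 4363²·(1 − 565/4363)·586/565 = 1.7186575 × 10^7.
Urban: 15440²·(1 − 2098/15440)·532/2098 = 5.2236537 × 10^7.
Rural: 1171²·(1 − 140/1171)·215/140 = 1.8540694 × 10^6.
Sum = 7.1277181 × 10^7.
SE = √(7.1277181 × 10^7) = 8443.

8443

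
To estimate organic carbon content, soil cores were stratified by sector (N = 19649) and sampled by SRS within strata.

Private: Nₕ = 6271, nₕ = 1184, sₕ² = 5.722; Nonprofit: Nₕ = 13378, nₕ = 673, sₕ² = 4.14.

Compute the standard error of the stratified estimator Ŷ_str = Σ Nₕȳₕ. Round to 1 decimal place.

Var(Ŷ_str) = Σₕ Nₕ²(1 − fₕ)sₕ²/nₕ.
Private: 6271²·(1 − 1184/6271)·5.722/1184 = 154168.16.
Nonprofit: 13378²·(1 − 673/13378)·4.14/673 = 1.0455652 × 10^6.
Sum = 1.1997334 × 10^6.
SE = √(1.1997334 × 10^6) = 1095.3.

1095.3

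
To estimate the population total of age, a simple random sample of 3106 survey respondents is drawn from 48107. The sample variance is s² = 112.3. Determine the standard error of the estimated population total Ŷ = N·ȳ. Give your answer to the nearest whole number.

Var(Ŷ) = N²·Var(ȳ) = N²·(1 − n/N)·s²/n.
f = 3106/48107 = 0.06456441; Var(ȳ) = 0.93543559·112.3/3106 = 0.033821448.
Var(Ŷ) = 48107² · 0.033821448 = 7.8272417 × 10^7.
SE(Ŷ) = √(7.8272417 × 10^7) = 8847.

8847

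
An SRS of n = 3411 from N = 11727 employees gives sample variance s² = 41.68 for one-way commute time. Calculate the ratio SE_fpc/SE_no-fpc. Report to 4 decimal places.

f = n/N = 3411/11727 = 0.29086723.
SE_no-fpc = √(s²/n) = 0.1105409; SE_fpc = √((1−f)s²/n) = 0.093086515.
Ratio = √(1−f) = 0.84210021.

0.8421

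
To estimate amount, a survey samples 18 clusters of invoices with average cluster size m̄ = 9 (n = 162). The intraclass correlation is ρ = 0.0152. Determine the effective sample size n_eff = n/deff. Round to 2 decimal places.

deff = 1 + (9 − 1)·0.0152 = 1 + 0.1216 = 1.1216.
n_eff = 162 / 1.1216 = 144.44.

144.44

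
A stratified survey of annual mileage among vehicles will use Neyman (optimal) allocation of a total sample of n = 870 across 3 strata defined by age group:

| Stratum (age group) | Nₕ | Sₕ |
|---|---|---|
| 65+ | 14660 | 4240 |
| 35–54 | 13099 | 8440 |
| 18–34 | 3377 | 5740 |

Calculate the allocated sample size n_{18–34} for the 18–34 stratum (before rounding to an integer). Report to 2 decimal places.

Neyman allocation: nₕ = n·NₕSₕ / Σⱼ NⱼSⱼ.
Σ NⱼSⱼ = 14660·4240 + 13099·8440 + 3377·5740 = 1.9209794 × 10^8.
n_{18–34} = 870·3377·5740 / (1.9209794 × 10^8) = 87.79.

87.79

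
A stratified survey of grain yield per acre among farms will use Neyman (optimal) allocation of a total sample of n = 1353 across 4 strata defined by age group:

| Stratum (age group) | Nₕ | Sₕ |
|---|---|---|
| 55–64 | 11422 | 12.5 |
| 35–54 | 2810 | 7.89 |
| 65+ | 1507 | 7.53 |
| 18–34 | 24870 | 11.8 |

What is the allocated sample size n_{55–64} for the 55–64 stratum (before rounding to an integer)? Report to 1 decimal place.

Neyman allocation: nₕ = n·NₕSₕ / Σⱼ NⱼSⱼ.
Σ NⱼSⱼ = 11422·12.5 + 2810·7.89 + 1507·7.53 + 24870·11.8 = 469759.61.
n_{55–64} = 1353·11422·12.5 / 469759.61 = 411.2.

411.2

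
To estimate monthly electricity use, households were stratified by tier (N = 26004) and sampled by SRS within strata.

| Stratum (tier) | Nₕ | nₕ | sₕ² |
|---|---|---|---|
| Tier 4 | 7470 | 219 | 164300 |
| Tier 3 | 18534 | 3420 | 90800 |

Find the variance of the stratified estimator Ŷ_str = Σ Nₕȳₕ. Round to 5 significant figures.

4.8073 × 10^10

Var(Ŷ_str) = Σₕ Nₕ²(1 − fₕ)sₕ²/nₕ.
Tier 4: 7470²·(1 − 219/7470)·164300/219 = 4.0636094 × 10^10.
Tier 3: 18534²·(1 − 3420/18534)·90800/3420 = 7.4371805 × 10^9.
Sum = 4.8073275 × 10^10.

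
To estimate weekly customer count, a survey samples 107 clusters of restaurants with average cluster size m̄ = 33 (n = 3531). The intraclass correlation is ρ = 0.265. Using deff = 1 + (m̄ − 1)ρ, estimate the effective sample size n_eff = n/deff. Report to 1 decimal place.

372.5

deff = 1 + (33 − 1)·0.265 = 1 + 8.48 = 9.48.
n_eff = 3531 / 9.48 = 372.5.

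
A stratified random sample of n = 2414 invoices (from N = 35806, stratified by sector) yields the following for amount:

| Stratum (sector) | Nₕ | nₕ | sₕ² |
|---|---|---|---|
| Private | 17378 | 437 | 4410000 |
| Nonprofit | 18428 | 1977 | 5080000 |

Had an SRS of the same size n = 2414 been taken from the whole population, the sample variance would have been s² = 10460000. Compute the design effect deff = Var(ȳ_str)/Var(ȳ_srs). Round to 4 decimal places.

Var(ȳ_str) = Σ Wₕ²(1−fₕ)sₕ²/nₕ with Wₕ = Nₕ/35806:
  Private: (17378/35806)²·(1−437/17378)·4410000/437 = 2317.3113
  Nonprofit: (18428/35806)²·(1−1977/18428)·5080000/1977 = 607.59744
  → Var(ȳ_str) = 2924.9087.
Var(ȳ_srs) = (1 − 2414/35806)·10460000/2414 = 4040.9274.
deff = 2924.9087 / 4040.9274 = 0.7238.

0.7238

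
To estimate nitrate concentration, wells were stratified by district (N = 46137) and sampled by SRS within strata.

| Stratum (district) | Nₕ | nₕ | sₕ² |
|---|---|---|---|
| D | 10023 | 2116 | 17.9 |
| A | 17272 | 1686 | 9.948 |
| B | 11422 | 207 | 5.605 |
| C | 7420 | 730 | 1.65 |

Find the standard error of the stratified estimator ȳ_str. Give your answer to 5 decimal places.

0.05238

Var(ȳ_str) = Σₕ Wₕ²(1 − fₕ)sₕ²/nₕ with Wₕ = Nₕ/N, N = 46137.
D: Wₕ = 0.21724429; term = 0.21724429²·(1 − 0.21111444)·17.9/2116 = 3.1495473 × 10^-4.
A: Wₕ = 0.37436331; term = 0.37436331²·(1 − 0.09761464)·9.948/1686 = 7.4620268 × 10^-4.
B: Wₕ = 0.24756703; term = 0.24756703²·(1 − 0.01812292)·5.605/207 = 0.0016294761.
C: Wₕ = 0.16082537; term = 0.16082537²·(1 − 0.09838275)·1.65/730 = 5.2709926 × 10^-5.
Sum = 0.0027433434.
SE = √(0.0027433434) = 0.05238.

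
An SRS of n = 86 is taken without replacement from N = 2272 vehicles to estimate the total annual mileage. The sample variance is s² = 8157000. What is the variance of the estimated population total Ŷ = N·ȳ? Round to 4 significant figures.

4.711 × 10^11

Var(Ŷ) = N²·Var(ȳ) = N²·(1 − n/N)·s²/n.
f = 86/2272 = 0.03785211; Var(ȳ) = 0.96214789·8157000/86 = 91258.608.
Var(Ŷ) = 2272² · 91258.608 = 4.7107547 × 10^11.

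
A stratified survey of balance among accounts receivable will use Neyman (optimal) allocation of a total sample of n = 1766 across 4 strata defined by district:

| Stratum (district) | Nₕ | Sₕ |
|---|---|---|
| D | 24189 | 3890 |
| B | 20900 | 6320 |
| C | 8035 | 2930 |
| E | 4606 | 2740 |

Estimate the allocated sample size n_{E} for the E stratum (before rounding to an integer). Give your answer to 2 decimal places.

Neyman allocation: nₕ = n·NₕSₕ / Σⱼ NⱼSⱼ.
Σ NⱼSⱼ = 24189·3890 + 20900·6320 + 8035·2930 + 4606·2740 = 2.623462 × 10^8.
n_{E} = 1766·4606·2740 / (2.623462 × 10^8) = 84.96.

84.96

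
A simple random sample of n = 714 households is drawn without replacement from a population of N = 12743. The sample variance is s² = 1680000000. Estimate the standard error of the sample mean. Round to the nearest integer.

Under SRS without replacement, Var(ȳ) = (1 − f)·s²/n with f = n/N = 714/12743 = 0.05603076.
Var(ȳ) = (1 − 0.05603076)·1680000000/714 = 0.94396924·2.3529412 × 10^6 = 2.2211041 × 10^6.
SE(ȳ) = √(2.2211041 × 10^6) = 1490.

1490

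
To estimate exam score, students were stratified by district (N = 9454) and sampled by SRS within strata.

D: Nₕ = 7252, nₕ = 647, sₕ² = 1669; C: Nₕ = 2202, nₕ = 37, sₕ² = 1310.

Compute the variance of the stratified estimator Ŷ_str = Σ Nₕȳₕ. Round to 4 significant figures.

2.924 × 10^8

Var(Ŷ_str) = Σₕ Nₕ²(1 − fₕ)sₕ²/nₕ.
D: 7252²·(1 − 647/7252)·1669/647 = 1.2356136 × 10^8.
C: 2202²·(1 − 37/2202)·1310/37 = 1.6878925 × 10^8.
Sum = 2.9235061 × 10^8.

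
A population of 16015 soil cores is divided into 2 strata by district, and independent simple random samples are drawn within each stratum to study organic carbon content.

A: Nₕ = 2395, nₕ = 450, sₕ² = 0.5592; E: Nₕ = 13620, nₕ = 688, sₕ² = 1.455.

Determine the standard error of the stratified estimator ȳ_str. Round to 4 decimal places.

Var(ȳ_str) = Σₕ Wₕ²(1 − fₕ)sₕ²/nₕ with Wₕ = Nₕ/N, N = 16015.
A: Wₕ = 0.14954730; term = 0.14954730²·(1 − 0.18789144)·0.5592/450 = 2.2569705 × 10^-5.
E: Wₕ = 0.85045270; term = 0.85045270²·(1 − 0.05051395)·1.455/688 = 0.0014523239.
Sum = 0.0014748936.
SE = √(0.0014748936) = 0.0384.

0.0384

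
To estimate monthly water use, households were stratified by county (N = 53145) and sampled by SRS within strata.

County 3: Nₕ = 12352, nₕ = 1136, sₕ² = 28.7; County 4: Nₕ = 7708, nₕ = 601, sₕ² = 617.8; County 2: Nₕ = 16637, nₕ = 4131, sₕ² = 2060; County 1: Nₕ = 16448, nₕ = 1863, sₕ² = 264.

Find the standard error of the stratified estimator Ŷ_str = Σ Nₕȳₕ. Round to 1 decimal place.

Var(Ŷ_str) = Σₕ Nₕ²(1 − fₕ)sₕ²/nₕ.
County 3: 12352²·(1 − 1136/12352)·28.7/1136 = 3.5000871 × 10^6.
County 4: 7708²·(1 − 601/7708)·617.8/601 = 5.6312065 × 10^7.
County 2: 16637²·(1 − 4131/16637)·2060/4131 = 1.0375415 × 10^8.
County 1: 16448²·(1 − 1863/16448)·264/1863 = 3.3994652 × 10^7.
Sum = 1.9756095 × 10^8.
SE = √(1.9756095 × 10^8) = 14055.6.

14055.6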